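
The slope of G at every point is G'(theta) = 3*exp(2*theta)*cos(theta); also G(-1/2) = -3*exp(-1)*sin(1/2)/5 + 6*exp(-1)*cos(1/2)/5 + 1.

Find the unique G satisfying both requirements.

G(theta) = (3*exp(2*theta)*sin(theta) + 6*exp(2*theta)*cos(theta) + 5)/5

Recover the given G'(theta) by differentiating a candidate G(theta); any mismatch rules it out.
A general antiderivative is 3*exp(2*theta)*sin(theta)/5 + 6*exp(2*theta)*cos(theta)/5 + C.
The condition gives C = -3*exp(-1)*sin(1/2)/5 + 6*exp(-1)*cos(1/2)/5 + 1 - (-3*exp(-1)*sin(1/2)/5 + 6*exp(-1)*cos(1/2)/5) = 1.
So G(theta) = (3*exp(2*theta)*sin(theta) + 6*exp(2*theta)*cos(theta) + 5)/5.
Check: d/dtheta[(3*exp(2*theta)*sin(theta) + 6*exp(2*theta)*cos(theta) + 5)/5] = 3*exp(2*theta)*cos(theta) = G'(theta).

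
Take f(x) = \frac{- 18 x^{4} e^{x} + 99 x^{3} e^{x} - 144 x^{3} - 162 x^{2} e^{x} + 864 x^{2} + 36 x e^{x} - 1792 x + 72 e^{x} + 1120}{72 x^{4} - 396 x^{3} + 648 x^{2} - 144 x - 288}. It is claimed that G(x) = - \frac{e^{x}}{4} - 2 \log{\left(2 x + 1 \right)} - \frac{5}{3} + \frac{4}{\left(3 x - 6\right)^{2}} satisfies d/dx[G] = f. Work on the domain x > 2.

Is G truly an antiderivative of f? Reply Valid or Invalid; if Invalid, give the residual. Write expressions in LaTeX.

d/dx[G] = \frac{- 18 x^{4} e^{x} + 99 x^{3} e^{x} - 144 x^{3} - 162 x^{2} e^{x} + 864 x^{2} + 36 x e^{x} - 1792 x + 72 e^{x} + 1120}{72 x^{4} - 396 x^{3} + 648 x^{2} - 144 x - 288}
This equals f(x) exactly, so the claim holds.

Valid - differentiating G returns exactly f.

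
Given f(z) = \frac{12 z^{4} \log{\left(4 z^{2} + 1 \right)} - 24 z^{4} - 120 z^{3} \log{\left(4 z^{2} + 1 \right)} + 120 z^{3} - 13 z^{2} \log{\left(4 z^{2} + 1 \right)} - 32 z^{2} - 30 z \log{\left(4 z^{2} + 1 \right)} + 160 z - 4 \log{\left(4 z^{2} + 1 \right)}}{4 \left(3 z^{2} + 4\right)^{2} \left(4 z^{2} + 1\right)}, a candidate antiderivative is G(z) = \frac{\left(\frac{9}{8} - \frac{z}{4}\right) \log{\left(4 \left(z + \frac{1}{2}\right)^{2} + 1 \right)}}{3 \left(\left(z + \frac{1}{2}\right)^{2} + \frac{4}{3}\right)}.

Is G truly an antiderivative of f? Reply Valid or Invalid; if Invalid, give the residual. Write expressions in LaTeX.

Invalid: d/dz[G] - f = \frac{- 3456 z^{10} \log{\left(4 z^{2} + 1 \right)} + 3456 z^{10} \log{\left(4 z^{2} + 4 z + 2 \right)} + 24192 z^{9} \log{\left(4 z^{2} + 1 \right)} - 27648 z^{9} \log{\left(4 z^{2} + 4 z + 2 \right)} + 6912 z^{9} + 84384 z^{8} \log{\left(4 z^{2} + 1 \right)} - 40320 z^{8} \log{\left(4 z^{2} + 4 z + 2 \right)} - 36288 z^{8} + 221472 z^{7} \log{\left(4 z^{2} + 1 \right)} - 117216 z^{7} \log{\left(4 z^{2} + 4 z + 2 \right)} - 71424 z^{7} + 313224 z^{6} \log{\left(4 z^{2} + 1 \right)} - 149064 z^{6} \log{\left(4 z^{2} + 4 z + 2 \right)} - 209376 z^{6} + 346200 z^{5} \log{\left(4 z^{2} + 1 \right)} - 174264 z^{5} \log{\left(4 z^{2} + 4 z + 2 \right)} - 246480 z^{5} + 245750 z^{4} \log{\left(4 z^{2} + 1 \right)} - 152324 z^{4} \log{\left(4 z^{2} + 4 z + 2 \right)} - 297612 z^{4} + 135254 z^{3} \log{\left(4 z^{2} + 1 \right)} - 101696 z^{3} \log{\left(4 z^{2} + 4 z + 2 \right)} - 208824 z^{3} + 48969 z^{2} \log{\left(4 z^{2} + 1 \right)} - 48096 z^{2} \log{\left(4 z^{2} + 4 z + 2 \right)} - 102400 z^{2} + 15542 z \log{\left(4 z^{2} + 1 \right)} - 16256 z \log{\left(4 z^{2} + 4 z + 2 \right)} - 31392 z + 1444 \log{\left(4 z^{2} + 1 \right)} - 4672 \log{\left(4 z^{2} + 4 z + 2 \right)} + 10944}{41472 z^{12} + 124416 z^{11} + 397440 z^{10} + 708480 z^{9} + 1229472 z^{8} + 1481760 z^{7} + 1684536 z^{6} + 1394856 z^{5} + 1060868 z^{4} + 568256 z^{3} + 270048 z^{2} + 75392 z + 23104}, which is not 0.

d/dz[G] = \frac{24 z^{4} \log{\left(4 z^{2} + 4 z + 2 \right)} - 48 z^{4} - 192 z^{3} \log{\left(4 z^{2} + 4 z + 2 \right)} + 144 z^{3} - 350 z^{2} \log{\left(4 z^{2} + 4 z + 2 \right)} + 224 z^{2} - 254 z \log{\left(4 z^{2} + 4 z + 2 \right)} + 412 z - 73 \log{\left(4 z^{2} + 4 z + 2 \right)} + 171}{288 z^{6} + 864 z^{5} + 1920 z^{4} + 2400 z^{3} + 2234 z^{2} + 1178 z + 361}
d/dz[G] - f(z) = \frac{- 3456 z^{10} \log{\left(4 z^{2} + 1 \right)} + 3456 z^{10} \log{\left(4 z^{2} + 4 z + 2 \right)} + 24192 z^{9} \log{\left(4 z^{2} + 1 \right)} - 27648 z^{9} \log{\left(4 z^{2} + 4 z + 2 \right)} + 6912 z^{9} + 84384 z^{8} \log{\left(4 z^{2} + 1 \right)} - 40320 z^{8} \log{\left(4 z^{2} + 4 z + 2 \right)} - 36288 z^{8} + 221472 z^{7} \log{\left(4 z^{2} + 1 \right)} - 117216 z^{7} \log{\left(4 z^{2} + 4 z + 2 \right)} - 71424 z^{7} + 313224 z^{6} \log{\left(4 z^{2} + 1 \right)} - 149064 z^{6} \log{\left(4 z^{2} + 4 z + 2 \right)} - 209376 z^{6} + 346200 z^{5} \log{\left(4 z^{2} + 1 \right)} - 174264 z^{5} \log{\left(4 z^{2} + 4 z + 2 \right)} - 246480 z^{5} + 245750 z^{4} \log{\left(4 z^{2} + 1 \right)} - 152324 z^{4} \log{\left(4 z^{2} + 4 z + 2 \right)} - 297612 z^{4} + 135254 z^{3} \log{\left(4 z^{2} + 1 \right)} - 101696 z^{3} \log{\left(4 z^{2} + 4 z + 2 \right)} - 208824 z^{3} + 48969 z^{2} \log{\left(4 z^{2} + 1 \right)} - 48096 z^{2} \log{\left(4 z^{2} + 4 z + 2 \right)} - 102400 z^{2} + 15542 z \log{\left(4 z^{2} + 1 \right)} - 16256 z \log{\left(4 z^{2} + 4 z + 2 \right)} - 31392 z + 1444 \log{\left(4 z^{2} + 1 \right)} - 4672 \log{\left(4 z^{2} + 4 z + 2 \right)} + 10944}{41472 z^{12} + 124416 z^{11} + 397440 z^{10} + 708480 z^{9} + 1229472 z^{8} + 1481760 z^{7} + 1684536 z^{6} + 1394856 z^{5} + 1060868 z^{4} + 568256 z^{3} + 270048 z^{2} + 75392 z + 23104} != 0.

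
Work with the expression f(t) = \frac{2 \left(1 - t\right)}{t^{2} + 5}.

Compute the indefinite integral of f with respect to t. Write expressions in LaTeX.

Whatever form F(t) takes, F'(t) = f(t) is non-negotiable.
Check: d/dt[- \log{\left(t^{2} + 5 \right)} + \frac{2 \sqrt{5} \operatorname{atan}{\left(\frac{\sqrt{5} t}{5} \right)}}{5}] = \frac{2 - 2 t}{t^{2} + 5}, which equals f(t).

F(t) = - \log{\left(t^{2} + 5 \right)} + \frac{2 \sqrt{5} \operatorname{atan}{\left(\frac{\sqrt{5} t}{5} \right)}}{5} + C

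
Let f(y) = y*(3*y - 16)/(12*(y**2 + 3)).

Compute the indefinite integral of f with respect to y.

An antiderivative F(y) passes only if d/dy[F] lands on f(y) exactly.
Check: d/dy[(3*y - 8*log(y**2 + 3) - 3*sqrt(3)*atan(sqrt(3)*y/3))/12] = (3*y**2 - 16*y)/(12*y**2 + 36), which equals f(y).

F(y) = (3*y - 8*log(y**2 + 3) - 3*sqrt(3)*atan(sqrt(3)*y/3))/12 + C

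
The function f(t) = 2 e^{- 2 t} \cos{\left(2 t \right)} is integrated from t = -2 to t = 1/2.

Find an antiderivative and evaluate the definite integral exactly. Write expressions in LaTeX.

Antiderivative: F(t) = \frac{\left(\sin{\left(2 t \right)} - \cos{\left(2 t \right)}\right) e^{- 2 t}}{2}; value = \frac{e^{4} \sin{\left(4 \right)}}{2} + \frac{e^{4} \cos{\left(4 \right)}}{2} - \frac{\cos{\left(1 \right)}}{2 e} + \frac{\sin{\left(1 \right)}}{2 e}

Whatever form F(t) takes, F'(t) = f(t) is non-negotiable.
F(t) = \frac{\left(\sin{\left(2 t \right)} - \cos{\left(2 t \right)}\right) e^{- 2 t}}{2} is an antiderivative of f.
Check: d/dt[\frac{\left(\sin{\left(2 t \right)} - \cos{\left(2 t \right)}\right) e^{- 2 t}}{2}] = 2 e^{- 2 t} \cos{\left(2 t \right)} = f(t).
F(1/2) = - \frac{\cos{\left(1 \right)}}{2 e} + \frac{\sin{\left(1 \right)}}{2 e}; F(-2) = - \frac{e^{4} \cos{\left(4 \right)}}{2} - \frac{e^{4} \sin{\left(4 \right)}}{2}.
Integral = F(1/2) - F(-2) = \frac{e^{4} \sin{\left(4 \right)}}{2} + \frac{e^{4} \cos{\left(4 \right)}}{2} - \frac{\cos{\left(1 \right)}}{2 e} + \frac{\sin{\left(1 \right)}}{2 e}.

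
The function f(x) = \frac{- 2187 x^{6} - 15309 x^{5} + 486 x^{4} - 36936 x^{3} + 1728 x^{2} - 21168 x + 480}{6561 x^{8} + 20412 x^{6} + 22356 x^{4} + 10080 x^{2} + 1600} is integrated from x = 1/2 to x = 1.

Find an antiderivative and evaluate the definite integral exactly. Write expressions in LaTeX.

Antiderivative: F(x) = \frac{x}{3 x^{2} + \frac{10}{3}} - \frac{1}{6 x^{2} + \frac{20}{3}} + \frac{4}{3 x^{2} + \frac{4}{3}}; value = - \frac{11337}{12350}

Whatever form F(x) takes, F'(x) = f(x) is non-negotiable.
F(x) = \frac{x}{3 x^{2} + \frac{10}{3}} - \frac{1}{6 x^{2} + \frac{20}{3}} + \frac{4}{3 x^{2} + \frac{4}{3}} is an antiderivative of f.
Check: d/dx[\frac{x}{3 x^{2} + \frac{10}{3}} - \frac{1}{6 x^{2} + \frac{20}{3}} + \frac{4}{3 x^{2} + \frac{4}{3}}] = \frac{- 2187 x^{6} - 15309 x^{5} + 486 x^{4} - 36936 x^{3} + 1728 x^{2} - 21168 x + 480}{6561 x^{8} + 20412 x^{6} + 22356 x^{4} + 10080 x^{2} + 1600} = f(x).
F(1) = \frac{495}{494}; F(1/2) = \frac{48}{25}.
Integral = F(1) - F(1/2) = - \frac{11337}{12350}.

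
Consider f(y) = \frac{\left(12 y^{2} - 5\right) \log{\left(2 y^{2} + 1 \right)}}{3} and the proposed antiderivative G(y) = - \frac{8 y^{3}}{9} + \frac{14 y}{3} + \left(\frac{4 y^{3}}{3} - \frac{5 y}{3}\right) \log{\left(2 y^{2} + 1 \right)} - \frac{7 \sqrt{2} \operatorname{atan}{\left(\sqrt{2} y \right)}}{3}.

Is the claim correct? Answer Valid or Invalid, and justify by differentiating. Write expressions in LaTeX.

Valid. The derivative of G reproduces f.

d/dy[G] = 4 y^{2} \log{\left(2 y^{2} + 1 \right)} - \frac{5 \log{\left(2 y^{2} + 1 \right)}}{3}
This equals f(y) exactly, so the claim holds.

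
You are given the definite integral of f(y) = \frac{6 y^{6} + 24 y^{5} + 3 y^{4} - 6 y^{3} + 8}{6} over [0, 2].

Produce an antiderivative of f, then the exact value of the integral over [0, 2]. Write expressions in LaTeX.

Check any antiderivative F(y) by computing F'(y) and comparing it with f(y).
F(y) = \frac{y \left(60 y^{6} + 280 y^{5} + 42 y^{4} - 105 y^{3} + 560\right)}{420} is an antiderivative of f.
Check: d/dy[\frac{y \left(60 y^{6} + 280 y^{5} + 42 y^{4} - 105 y^{3} + 560\right)}{420}] = y^{6} + 4 y^{5} + \frac{y^{4}}{2} - y^{3} + \frac{4}{3}, which equals f(y).
F(2) = \frac{6596}{105}; F(0) = 0.
Integral = F(2) - F(0) = \frac{6596}{105}.

Antiderivative: F(y) = \frac{y \left(60 y^{6} + 280 y^{5} + 42 y^{4} - 105 y^{3} + 560\right)}{420}; value = \frac{6596}{105}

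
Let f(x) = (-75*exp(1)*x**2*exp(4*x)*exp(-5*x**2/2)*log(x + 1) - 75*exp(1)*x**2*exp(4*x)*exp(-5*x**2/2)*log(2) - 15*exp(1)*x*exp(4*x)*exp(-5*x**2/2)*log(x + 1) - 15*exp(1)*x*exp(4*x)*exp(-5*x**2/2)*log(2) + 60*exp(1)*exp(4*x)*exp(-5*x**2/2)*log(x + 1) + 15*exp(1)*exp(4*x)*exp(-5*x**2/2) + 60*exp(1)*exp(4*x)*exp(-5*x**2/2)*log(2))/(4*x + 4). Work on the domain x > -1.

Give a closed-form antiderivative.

Recognize the product-rule pattern: f = u'v + uv' with u = 15*exp(-5*x**2/2 + 4*x + 1)/4, v = log(2*x + 2), so integration by parts undoes it.
Check: d/dx[15*exp(-5*x**2/2 + 4*x + 1)*log(2*x + 2)/4] = (-75*exp(1)*x**2*exp(4*x)*exp(-5*x**2/2)*log(x + 1) - 75*exp(1)*x**2*exp(4*x)*exp(-5*x**2/2)*log(2) - 15*exp(1)*x*exp(4*x)*exp(-5*x**2/2)*log(x + 1) - 15*exp(1)*x*exp(4*x)*exp(-5*x**2/2)*log(2) + 60*exp(1)*exp(4*x)*exp(-5*x**2/2)*log(x + 1) + 15*exp(1)*exp(4*x)*exp(-5*x**2/2) + 60*exp(1)*exp(4*x)*exp(-5*x**2/2)*log(2))/(4*x + 4) = f(x).

An antiderivative is F(x) = 15*exp(-5*x**2/2 + 4*x + 1)*log(2*x + 2)/4.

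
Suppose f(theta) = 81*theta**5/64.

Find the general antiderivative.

F(theta) = 27*theta**6/128 + C

Whatever form F(theta) takes, F'(theta) = f(theta) is non-negotiable.
Check: d/dtheta[27*theta**6/128] = 81*theta**5/64 = f(theta).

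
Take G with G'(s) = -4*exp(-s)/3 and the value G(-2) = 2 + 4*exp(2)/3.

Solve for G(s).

Recover the given G'(s) by differentiating a candidate G(s); any mismatch rules it out.
A general antiderivative is 4*exp(-s)/3 + C.
The condition gives C = 2 + 4*exp(2)/3 - (4*exp(2)/3) = 2.
So G(s) = 2 + 4*exp(-s)/3.
Check: d/ds[2 + 4*exp(-s)/3] = -4*exp(-s)/3 = G'(s).

G(s) = 2 + 4*exp(-s)/3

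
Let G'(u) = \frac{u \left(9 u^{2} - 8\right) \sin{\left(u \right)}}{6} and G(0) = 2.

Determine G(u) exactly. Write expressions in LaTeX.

G(u) = \frac{- 9 u^{3} \cos{\left(u \right)} + 27 u^{2} \sin{\left(u \right)} + 62 u \cos{\left(u \right)} - 62 \sin{\left(u \right)} + 12}{6}

A first test for any G(u): its u-derivative must equal the given G'(u).
A general antiderivative is - \frac{3 u^{3} \cos{\left(u \right)}}{2} + \frac{9 u^{2} \sin{\left(u \right)}}{2} + \frac{31 u \cos{\left(u \right)}}{3} - \frac{31 \sin{\left(u \right)}}{3} + C.
The condition gives C = 2 - (0) = 2.
So G(u) = \frac{- 9 u^{3} \cos{\left(u \right)} + 27 u^{2} \sin{\left(u \right)} + 62 u \cos{\left(u \right)} - 62 \sin{\left(u \right)} + 12}{6}.
Check: d/du[\frac{- 9 u^{3} \cos{\left(u \right)} + 27 u^{2} \sin{\left(u \right)} + 62 u \cos{\left(u \right)} - 62 \sin{\left(u \right)} + 12}{6}] = \frac{3 u^{3} \sin{\left(u \right)}}{2} - \frac{4 u \sin{\left(u \right)}}{3}, which equals G'(u).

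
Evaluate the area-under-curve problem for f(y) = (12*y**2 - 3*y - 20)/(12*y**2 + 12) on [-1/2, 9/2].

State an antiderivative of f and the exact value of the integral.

Antiderivative: F(y) = (24*y - 3*log(y**2 + 1) - 64*atan(y))/24; value = -8*atan(9/2)/3 - 8*atan(1/2)/3 - log(85/4)/8 + log(5/4)/8 + 5

Whatever form F(y) takes, F'(y) = f(y) is non-negotiable.
F(y) = (24*y - 3*log(y**2 + 1) - 64*atan(y))/24 is an antiderivative of f.
Check: d/dy[(24*y - 3*log(y**2 + 1) - 64*atan(y))/24] = (12*y**2 - 3*y - 20)/(12*y**2 + 12) = f(y).
F(9/2) = -8*atan(9/2)/3 - log(85/4)/8 + 9/2; F(-1/2) = -1/2 - log(5/4)/8 + 8*atan(1/2)/3.
Integral = F(9/2) - F(-1/2) = -8*atan(9/2)/3 - 8*atan(1/2)/3 - log(85/4)/8 + log(5/4)/8 + 5.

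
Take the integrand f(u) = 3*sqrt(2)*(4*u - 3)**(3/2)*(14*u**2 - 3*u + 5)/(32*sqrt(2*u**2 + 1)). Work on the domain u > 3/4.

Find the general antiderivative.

F(u) = 3*sqrt(2)*(4*u - 3)**(5/2)*sqrt(2*u**2 + 1)/64 + C

f has the shape v'r + vr' for v = 3*sqrt(2*u**2 + 1)/8 and r = (2*u - 3/2)**(5/2) — it is the derivative of the product v*r.
Check: d/du[3*sqrt(2)*(4*u - 3)**(5/2)*sqrt(2*u**2 + 1)/64] = (168*sqrt(2)*u**3*sqrt(4*u - 3) - 162*sqrt(2)*u**2*sqrt(4*u - 3) + 87*sqrt(2)*u*sqrt(4*u - 3) - 45*sqrt(2)*sqrt(4*u - 3))/(32*sqrt(2*u**2 + 1)), which equals f(u).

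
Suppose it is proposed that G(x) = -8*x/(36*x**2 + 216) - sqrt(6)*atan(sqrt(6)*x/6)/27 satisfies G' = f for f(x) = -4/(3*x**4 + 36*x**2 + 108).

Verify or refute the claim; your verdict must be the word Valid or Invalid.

Invalid: d/dx[G] - f = -4/(3*x**4 + 36*x**2 + 108), which is not 0.

d/dx[G] = -8/(3*x**4 + 36*x**2 + 108)
d/dx[G] - f(x) = -4/(3*x**4 + 36*x**2 + 108) != 0.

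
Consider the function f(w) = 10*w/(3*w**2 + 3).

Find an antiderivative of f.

f matches the chain-rule pattern g'(h)*h' with inner function h(w) = w**2/2 + 1/2; substituting u = h(w) collapses the integral.
Check: d/dw[5*log(w**2/2 + 1/2)/3] = 10*w/(3*w**2 + 3) = f(w).

An antiderivative is F(w) = 5*log(w**2/2 + 1/2)/3.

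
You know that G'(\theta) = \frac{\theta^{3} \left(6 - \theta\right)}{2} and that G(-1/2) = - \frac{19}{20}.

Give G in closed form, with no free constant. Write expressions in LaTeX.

Differentiate the proposed G(\theta) back; it has to land on the given G'(\theta).
A general antiderivative is - \frac{\theta^{5}}{10} + \frac{3 \theta^{4}}{4} + C.
The condition gives C = - \frac{19}{20} - (\frac{1}{20}) = -1.
So G(\theta) = - \frac{\theta^{5}}{10} + \frac{3 \theta^{4}}{4} - 1.
Check: d/d\theta[- \frac{\theta^{5}}{10} + \frac{3 \theta^{4}}{4} - 1] = - \frac{\theta^{4}}{2} + 3 \theta^{3}, which equals G'(\theta).

G(\theta) = - \frac{\theta^{5}}{10} + \frac{3 \theta^{4}}{4} - 1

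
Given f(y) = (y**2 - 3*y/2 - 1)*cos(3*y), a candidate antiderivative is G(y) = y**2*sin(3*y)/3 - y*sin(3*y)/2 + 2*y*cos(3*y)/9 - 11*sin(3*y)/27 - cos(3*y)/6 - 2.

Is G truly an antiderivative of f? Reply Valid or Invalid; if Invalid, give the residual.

d/dy[G] = y**2*cos(3*y) - 3*y*cos(3*y)/2 - cos(3*y)
This equals f(y) exactly, so the claim holds.

Valid - differentiating G returns exactly f.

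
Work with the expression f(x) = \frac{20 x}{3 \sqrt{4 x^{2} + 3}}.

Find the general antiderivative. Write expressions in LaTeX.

The substitution u = 4 x^{2} + 3 works: f is exactly (dF/du)*(du/dx) for that inner function.
Check: d/dx[\frac{5 \sqrt{4 x^{2} + 3}}{3}] = \frac{20 x}{3 \sqrt{4 x^{2} + 3}} = f(x).

F(x) = \frac{5 \sqrt{4 x^{2} + 3}}{3} + C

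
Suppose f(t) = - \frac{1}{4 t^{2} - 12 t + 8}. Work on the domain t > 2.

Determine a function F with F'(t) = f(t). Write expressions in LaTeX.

Factor the denominator (4 \left(t - 2\right) \left(t - 1\right)) and decompose: f = \frac{1}{4 \left(t - 1\right)} - \frac{1}{4 \left(t - 2\right)}; each piece integrates to a log, atan, or power term.
Check: d/dt[- \frac{\log{\left(t - 2 \right)}}{4} + \frac{\log{\left(t - 1 \right)}}{4}] = - \frac{1}{4 t^{2} - 12 t + 8} = f(t).

An antiderivative is F(t) = - \frac{\log{\left(t - 2 \right)}}{4} + \frac{\log{\left(t - 1 \right)}}{4}.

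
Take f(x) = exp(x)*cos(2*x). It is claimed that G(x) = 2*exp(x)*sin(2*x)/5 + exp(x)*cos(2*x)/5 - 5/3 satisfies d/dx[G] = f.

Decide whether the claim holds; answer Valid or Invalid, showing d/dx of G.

Valid: G'(x) = f(x).

d/dx[G] = exp(x)*cos(2*x)
This equals f(x) exactly, so the claim holds.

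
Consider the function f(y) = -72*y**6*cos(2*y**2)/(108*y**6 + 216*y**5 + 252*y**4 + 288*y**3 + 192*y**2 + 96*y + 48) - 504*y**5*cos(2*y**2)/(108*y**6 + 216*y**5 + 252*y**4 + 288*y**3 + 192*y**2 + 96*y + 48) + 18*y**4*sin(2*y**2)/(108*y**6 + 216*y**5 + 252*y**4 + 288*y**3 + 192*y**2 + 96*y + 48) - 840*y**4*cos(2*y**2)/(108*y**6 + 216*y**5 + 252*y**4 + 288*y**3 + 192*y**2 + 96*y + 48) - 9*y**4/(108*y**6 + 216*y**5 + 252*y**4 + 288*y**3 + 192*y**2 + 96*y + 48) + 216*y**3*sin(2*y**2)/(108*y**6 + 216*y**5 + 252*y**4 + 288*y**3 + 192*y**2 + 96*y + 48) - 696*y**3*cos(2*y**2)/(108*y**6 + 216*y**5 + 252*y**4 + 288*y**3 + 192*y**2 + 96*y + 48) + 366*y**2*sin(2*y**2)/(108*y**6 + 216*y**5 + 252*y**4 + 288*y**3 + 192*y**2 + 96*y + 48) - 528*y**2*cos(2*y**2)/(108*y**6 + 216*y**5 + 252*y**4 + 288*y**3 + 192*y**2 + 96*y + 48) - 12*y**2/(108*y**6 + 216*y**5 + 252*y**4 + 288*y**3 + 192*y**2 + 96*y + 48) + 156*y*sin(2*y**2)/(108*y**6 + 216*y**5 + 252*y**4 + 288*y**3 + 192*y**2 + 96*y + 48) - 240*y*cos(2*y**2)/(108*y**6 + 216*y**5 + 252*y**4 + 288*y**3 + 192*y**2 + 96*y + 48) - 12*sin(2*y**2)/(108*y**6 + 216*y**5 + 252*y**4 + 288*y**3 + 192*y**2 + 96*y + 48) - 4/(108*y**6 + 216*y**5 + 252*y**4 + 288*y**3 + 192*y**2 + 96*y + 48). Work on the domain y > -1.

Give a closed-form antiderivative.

Integrate term by term and add the pieces.
Check: d/dy[-y*sin(2*y**2)/(6*y**2 + 4) - 5*sin(2*y**2)/(6*y**2 + 4) + 1/(12*y + 12)] = (-72*y**6*cos(2*y**2) - 504*y**5*cos(2*y**2) + 18*y**4*sin(2*y**2) - 840*y**4*cos(2*y**2) - 9*y**4 + 216*y**3*sin(2*y**2) - 696*y**3*cos(2*y**2) + 366*y**2*sin(2*y**2) - 528*y**2*cos(2*y**2) - 12*y**2 + 156*y*sin(2*y**2) - 240*y*cos(2*y**2) - 12*sin(2*y**2) - 4)/(108*y**6 + 216*y**5 + 252*y**4 + 288*y**3 + 192*y**2 + 96*y + 48), which equals f(y).

An antiderivative is F(y) = -y*sin(2*y**2)/(6*y**2 + 4) - 5*sin(2*y**2)/(6*y**2 + 4) + 1/(12*y + 12).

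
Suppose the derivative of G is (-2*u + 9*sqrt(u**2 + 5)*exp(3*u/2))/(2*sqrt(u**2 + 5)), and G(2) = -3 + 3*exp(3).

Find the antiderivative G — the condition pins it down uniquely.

Differentiate the proposed G(u) back; it has to land on the given G'(u).
A general antiderivative is -sqrt(u**2 + 5) + 3*exp(3*u/2) + C.
The condition gives C = -3 + 3*exp(3) - (-3 + 3*exp(3)) = 0.
So G(u) = -sqrt(u**2 + 5) + 3*exp(3*u/2).
Check: d/du[-sqrt(u**2 + 5) + 3*exp(3*u/2)] = (-2*u + 9*sqrt(u**2 + 5)*exp(3*u/2))/(2*sqrt(u**2 + 5)) = G'(u).

G(u) = -sqrt(u**2 + 5) + 3*exp(3*u/2)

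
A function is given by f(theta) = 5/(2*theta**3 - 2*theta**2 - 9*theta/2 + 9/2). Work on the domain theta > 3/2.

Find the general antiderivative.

Factor the denominator ((theta - 1)*(2*theta - 3)*(2*theta + 3)) and decompose: f = 2/(3*(2*theta + 3)) + 10/(3*(2*theta - 3)) - 2/(theta - 1); each piece integrates to a log, atan, or power term.
Check: d/dtheta[5*log(theta - 3/2)/3 - 2*log(theta - 1) + log(theta + 3/2)/3] = 10/(4*theta**3 - 4*theta**2 - 9*theta + 9), which equals f(theta).

F(theta) = 5*log(theta - 3/2)/3 - 2*log(theta - 1) + log(theta + 3/2)/3 + C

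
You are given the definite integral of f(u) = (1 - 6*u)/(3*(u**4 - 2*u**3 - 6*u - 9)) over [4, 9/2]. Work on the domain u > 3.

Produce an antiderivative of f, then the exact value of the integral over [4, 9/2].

Antiderivative: F(u) = -17*log(u - 3)/144 - 7*log(u + 1)/48 + 19*log(u**2 + 3)/144 + 5*sqrt(3)*atan(sqrt(3)*u/3)/72; value = -19*log(19)/144 - 7*log(11/2)/48 - 5*sqrt(3)*atan(4*sqrt(3)/3)/72 - 17*log(3/2)/144 + 5*sqrt(3)*atan(3*sqrt(3)/2)/72 + 7*log(5)/48 + 19*log(93/4)/144

Factor the denominator (3*(u - 3)*(u + 1)*(u**2 + 3)) and decompose: f = (19*u + 15)/(72*(u**2 + 3)) - 7/(48*(u + 1)) - 17/(144*(u - 3)); each piece integrates to a log, atan, or power term.
F(u) = -17*log(u - 3)/144 - 7*log(u + 1)/48 + 19*log(u**2 + 3)/144 + 5*sqrt(3)*atan(sqrt(3)*u/3)/72 is an antiderivative of f.
Check: d/du[-17*log(u - 3)/144 - 7*log(u + 1)/48 + 19*log(u**2 + 3)/144 + 5*sqrt(3)*atan(sqrt(3)*u/3)/72] = (1 - 6*u)/(3*u**4 - 6*u**3 - 18*u - 27), which equals f(u).
F(9/2) = -7*log(11/2)/48 - 17*log(3/2)/144 + 5*sqrt(3)*atan(3*sqrt(3)/2)/72 + 19*log(93/4)/144; F(4) = -7*log(5)/48 + 5*sqrt(3)*atan(4*sqrt(3)/3)/72 + 19*log(19)/144.
Integral = F(9/2) - F(4) = -19*log(19)/144 - 7*log(11/2)/48 - 5*sqrt(3)*atan(4*sqrt(3)/3)/72 - 17*log(3/2)/144 + 5*sqrt(3)*atan(3*sqrt(3)/2)/72 + 7*log(5)/48 + 19*log(93/4)/144.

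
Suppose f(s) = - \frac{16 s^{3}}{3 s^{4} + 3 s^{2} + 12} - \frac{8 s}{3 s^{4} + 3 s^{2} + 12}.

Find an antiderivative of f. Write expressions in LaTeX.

f matches the chain-rule pattern g'(h)*h' with inner function h(s) = \frac{s^{4}}{2} + \frac{s^{2}}{2} + 2; substituting u = h(s) collapses the integral.
Check: d/ds[- \frac{4 \log{\left(\frac{s^{4}}{2} + \frac{s^{2}}{2} + 2 \right)}}{3}] = \frac{- 16 s^{3} - 8 s}{3 s^{4} + 3 s^{2} + 12}, which equals f(s).

An antiderivative is F(s) = - \frac{4 \log{\left(\frac{s^{4}}{2} + \frac{s^{2}}{2} + 2 \right)}}{3}.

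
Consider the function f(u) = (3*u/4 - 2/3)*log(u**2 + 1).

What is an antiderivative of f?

An antiderivative is F(u) = 3*u**2*log(u**2 + 1)/8 - 3*u**2/8 - 2*u*log(u**2 + 1)/3 + 4*u/3 + 3*log(u**2 + 1)/8 - 4*atan(u)/3.

A candidate is checked by its d/du: the result must match f(u).
Check: d/du[3*u**2*log(u**2 + 1)/8 - 3*u**2/8 - 2*u*log(u**2 + 1)/3 + 4*u/3 + 3*log(u**2 + 1)/8 - 4*atan(u)/3] = 3*u*log(u**2 + 1)/4 - 2*log(u**2 + 1)/3, which equals f(u).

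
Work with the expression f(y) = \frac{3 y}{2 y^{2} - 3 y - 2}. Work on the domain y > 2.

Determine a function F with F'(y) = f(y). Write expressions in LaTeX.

An antiderivative is F(y) = \frac{3 \left(4 \log{\left(y - 2 \right)} + \log{\left(y + \frac{1}{2} \right)}\right)}{10}.

Factor the denominator (\left(y - 2\right) \left(2 y + 1\right)) and decompose: f = \frac{3}{5 \left(2 y + 1\right)} + \frac{6}{5 \left(y - 2\right)}; each piece integrates to a log, atan, or power term.
Check: d/dy[\frac{3 \left(4 \log{\left(y - 2 \right)} + \log{\left(y + \frac{1}{2} \right)}\right)}{10}] = \frac{3 y}{2 y^{2} - 3 y - 2} = f(y).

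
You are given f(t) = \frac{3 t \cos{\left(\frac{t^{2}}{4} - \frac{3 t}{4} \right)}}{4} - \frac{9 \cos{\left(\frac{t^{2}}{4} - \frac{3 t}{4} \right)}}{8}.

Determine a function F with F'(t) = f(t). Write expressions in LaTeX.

The substitution u = \frac{t^{2}}{4} - \frac{3 t}{4} works: f is exactly (dF/du)*(du/dt) for that inner function.
Check: d/dt[\frac{3 \sin{\left(\frac{t^{2}}{4} - \frac{3 t}{4} \right)}}{2}] = \frac{3 t \cos{\left(\frac{t^{2}}{4} - \frac{3 t}{4} \right)}}{4} - \frac{9 \cos{\left(\frac{t^{2}}{4} - \frac{3 t}{4} \right)}}{8} = f(t).

An antiderivative is F(t) = \frac{3 \sin{\left(\frac{t^{2}}{4} - \frac{3 t}{4} \right)}}{2}.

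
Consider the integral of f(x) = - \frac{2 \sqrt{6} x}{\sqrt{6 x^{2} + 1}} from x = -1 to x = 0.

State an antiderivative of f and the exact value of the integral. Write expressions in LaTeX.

f matches the chain-rule pattern g'(h)*h' with inner function h(x) = 4 x^{2} + \frac{2}{3}; substituting u = h(x) collapses the integral.
F(x) = - \sqrt{4 x^{2} + \frac{2}{3}} is an antiderivative of f.
Check: d/dx[- \sqrt{4 x^{2} + \frac{2}{3}}] = - \frac{2 \sqrt{6} x}{\sqrt{6 x^{2} + 1}} = f(x).
F(0) = - \frac{\sqrt{6}}{3}; F(-1) = - \frac{\sqrt{42}}{3}.
Integral = F(0) - F(-1) = - \frac{\sqrt{6}}{3} + \frac{\sqrt{42}}{3}.

Antiderivative: F(x) = - \sqrt{4 x^{2} + \frac{2}{3}}; value = - \frac{\sqrt{6}}{3} + \frac{\sqrt{42}}{3}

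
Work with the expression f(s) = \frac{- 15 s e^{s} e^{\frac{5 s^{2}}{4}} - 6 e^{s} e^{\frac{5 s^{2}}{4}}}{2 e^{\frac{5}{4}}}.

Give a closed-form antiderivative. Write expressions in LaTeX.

The substitution u = \frac{5 s^{2}}{4} + s - \frac{5}{4} works: f is exactly (dF/du)*(du/ds) for that inner function.
Check: d/ds[- \frac{3 e^{s} e^{\frac{5 s^{2}}{4}}}{e^{\frac{5}{4}}}] = \frac{- 15 s e^{s} e^{\frac{5 s^{2}}{4}} - 6 e^{s} e^{\frac{5 s^{2}}{4}}}{2 e^{\frac{5}{4}}} = f(s).

An antiderivative is F(s) = - \frac{3 e^{s} e^{\frac{5 s^{2}}{4}}}{e^{\frac{5}{4}}}.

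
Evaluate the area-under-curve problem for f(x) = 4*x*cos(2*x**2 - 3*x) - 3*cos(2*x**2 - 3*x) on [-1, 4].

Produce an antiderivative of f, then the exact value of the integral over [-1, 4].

Antiderivative: F(x) = sin(2*x**2 - 3*x); value = sin(20) - sin(5)

The substitution u = 2*x**2 - 3*x works: f is exactly (dF/du)*(du/dx) for that inner function.
F(x) = sin(2*x**2 - 3*x) is an antiderivative of f.
Check: d/dx[sin(2*x**2 - 3*x)] = 4*x*cos(2*x**2 - 3*x) - 3*cos(2*x**2 - 3*x) = f(x).
F(4) = sin(20); F(-1) = sin(5).
Integral = F(4) - F(-1) = sin(20) - sin(5).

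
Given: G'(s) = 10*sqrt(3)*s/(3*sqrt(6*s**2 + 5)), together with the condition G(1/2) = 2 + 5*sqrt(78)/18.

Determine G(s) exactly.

G(s) = (5*sqrt(3)*sqrt(6*s**2 + 5) + 18)/9

The substitution u = 2*s**2 + 5/3 works: G'(s) is exactly (dG/du)*(du/ds) for that inner function.
A general antiderivative is 5*sqrt(2*s**2 + 5/3)/3 + C.
The condition gives C = 2 + 5*sqrt(78)/18 - (5*sqrt(78)/18) = 2.
So G(s) = (5*sqrt(3)*sqrt(6*s**2 + 5) + 18)/9.
Check: d/ds[(5*sqrt(3)*sqrt(6*s**2 + 5) + 18)/9] = 10*sqrt(3)*s/(3*sqrt(6*s**2 + 5)) = G'(s).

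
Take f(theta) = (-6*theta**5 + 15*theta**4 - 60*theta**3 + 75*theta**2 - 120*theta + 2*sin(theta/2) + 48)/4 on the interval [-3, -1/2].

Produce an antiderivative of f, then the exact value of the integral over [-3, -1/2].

Any candidate F(theta) must reproduce f(theta) exactly when differentiated.
F(theta) = -2*(theta**2/2 - theta/2 + 2)**3 - cos(theta/2) is an antiderivative of f.
Check: d/dtheta[-2*(theta**2/2 - theta/2 + 2)**3 - cos(theta/2)] = -3*theta**5/2 + 15*theta**4/4 - 15*theta**3 + 75*theta**2/4 - 30*theta + sin(theta/2)/2 + 12, which equals f(theta).
F(-1/2) = -6859/256 - cos(1/4); F(-3) = -1024 - cos(3/2).
Integral = F(-1/2) - F(-3) = -cos(1/4) + cos(3/2) + 255285/256.

Antiderivative: F(theta) = -2*(theta**2/2 - theta/2 + 2)**3 - cos(theta/2); value = -cos(1/4) + cos(3/2) + 255285/256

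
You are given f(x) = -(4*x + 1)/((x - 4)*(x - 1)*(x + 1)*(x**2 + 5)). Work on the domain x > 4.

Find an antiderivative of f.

An antiderivative is F(x) = -17*log(x - 4)/315 + 5*log(x - 1)/36 + log(x + 1)/20 - 17*log(x**2 + 5)/252 + 8*sqrt(5)*atan(sqrt(5)*x/5)/315.

Factor the denominator ((x - 4)*(x - 1)*(x + 1)*(x**2 + 5)) and decompose: f = -(17*x - 16)/(126*(x**2 + 5)) + 1/(20*(x + 1)) + 5/(36*(x - 1)) - 17/(315*(x - 4)); each piece integrates to a log, atan, or power term.
Check: d/dx[-17*log(x - 4)/315 + 5*log(x - 1)/36 + log(x + 1)/20 - 17*log(x**2 + 5)/252 + 8*sqrt(5)*atan(sqrt(5)*x/5)/315] = (-4*x - 1)/(x**5 - 4*x**4 + 4*x**3 - 16*x**2 - 5*x + 20), which equals f(x).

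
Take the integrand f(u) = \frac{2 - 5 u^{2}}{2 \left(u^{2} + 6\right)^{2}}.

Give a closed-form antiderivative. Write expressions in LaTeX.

An antiderivative is F(u) = - \frac{7 \sqrt{6} u^{2} \operatorname{atan}{\left(\frac{\sqrt{6} u}{6} \right)} - 48 u + 42 \sqrt{6} \operatorname{atan}{\left(\frac{\sqrt{6} u}{6} \right)}}{36 \left(u^{2} + 6\right)}.

Since d/du undoes antidifferentiation here, F'(u) = f(u) is required of F(u).
Check: d/du[- \frac{7 \sqrt{6} u^{2} \operatorname{atan}{\left(\frac{\sqrt{6} u}{6} \right)} - 48 u + 42 \sqrt{6} \operatorname{atan}{\left(\frac{\sqrt{6} u}{6} \right)}}{36 \left(u^{2} + 6\right)}] = \frac{2 - 5 u^{2}}{2 u^{4} + 24 u^{2} + 72}, which equals f(u).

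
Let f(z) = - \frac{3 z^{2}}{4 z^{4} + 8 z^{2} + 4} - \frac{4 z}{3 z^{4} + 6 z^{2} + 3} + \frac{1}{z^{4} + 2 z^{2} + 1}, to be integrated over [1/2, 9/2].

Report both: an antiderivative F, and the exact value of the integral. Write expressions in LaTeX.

Integrate term by term and add the pieces.
F(z) = - \frac{- 21 z - 16}{24 z^{2} + 24} + \frac{\operatorname{atan}{\left(z \right)}}{8} is an antiderivative of f.
Check: d/dz[- \frac{- 21 z - 16}{24 z^{2} + 24} + \frac{\operatorname{atan}{\left(z \right)}}{8}] = \frac{- 9 z^{2} - 16 z + 12}{12 z^{4} + 24 z^{2} + 12}, which equals f(z).
F(9/2) = \frac{\operatorname{atan}{\left(\frac{9}{2} \right)}}{8} + \frac{13}{60}; F(1/2) = \frac{\operatorname{atan}{\left(\frac{1}{2} \right)}}{8} + \frac{53}{60}.
Integral = F(9/2) - F(1/2) = - \frac{2}{3} - \frac{\operatorname{atan}{\left(\frac{1}{2} \right)}}{8} + \frac{\operatorname{atan}{\left(\frac{9}{2} \right)}}{8}.

Antiderivative: F(z) = - \frac{- 21 z - 16}{24 z^{2} + 24} + \frac{\operatorname{atan}{\left(z \right)}}{8}; value = - \frac{2}{3} - \frac{\operatorname{atan}{\left(\frac{1}{2} \right)}}{8} + \frac{\operatorname{atan}{\left(\frac{9}{2} \right)}}{8}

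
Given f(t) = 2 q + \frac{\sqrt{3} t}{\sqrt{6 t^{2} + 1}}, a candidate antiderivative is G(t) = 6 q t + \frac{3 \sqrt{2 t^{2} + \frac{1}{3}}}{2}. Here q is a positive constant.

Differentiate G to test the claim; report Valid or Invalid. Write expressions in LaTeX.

d/dt[G] = \frac{6 q \sqrt{6 t^{2} + 1} + 3 \sqrt{3} t}{\sqrt{6 t^{2} + 1}}
d/dt[G] - f(t) = \frac{4 q \sqrt{6 t^{2} + 1} + 2 \sqrt{3} t}{\sqrt{6 t^{2} + 1}} != 0.

Invalid: d/dt[G] - f = \frac{4 q \sqrt{6 t^{2} + 1} + 2 \sqrt{3} t}{\sqrt{6 t^{2} + 1}}, which is not 0.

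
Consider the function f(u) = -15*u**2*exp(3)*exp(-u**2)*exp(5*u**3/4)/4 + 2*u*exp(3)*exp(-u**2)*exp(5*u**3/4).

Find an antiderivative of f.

An antiderivative is F(u) = -exp(3)*exp(-u**2)*exp(5*u**3/4).

The substitution w = 5*u**3/4 - u**2 + 3 works: f is exactly (dF/dw)*(dw/du) for that inner function.
Check: d/du[-exp(3)*exp(-u**2)*exp(5*u**3/4)] = (-15*u**2*exp(3)*exp(5*u**3/4) + 8*u*exp(3)*exp(5*u**3/4))*exp(-u**2)/4, which equals f(u).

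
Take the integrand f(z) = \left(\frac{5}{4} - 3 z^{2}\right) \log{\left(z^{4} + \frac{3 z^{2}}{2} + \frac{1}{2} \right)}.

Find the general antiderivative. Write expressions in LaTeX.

F(z) = \frac{4 z^{3}}{3} - 8 z + \left(- z^{3} + \frac{5 z}{4}\right) \log{\left(z^{4} + \frac{3 z^{2}}{2} + \frac{1}{2} \right)} + \frac{9 \operatorname{atan}{\left(z \right)}}{2} + \frac{7 \sqrt{2} \operatorname{atan}{\left(\sqrt{2} z \right)}}{4} + C

Any candidate F(z) must reproduce f(z) exactly when differentiated.
Check: d/dz[\frac{4 z^{3}}{3} - 8 z + \left(- z^{3} + \frac{5 z}{4}\right) \log{\left(z^{4} + \frac{3 z^{2}}{2} + \frac{1}{2} \right)} + \frac{9 \operatorname{atan}{\left(z \right)}}{2} + \frac{7 \sqrt{2} \operatorname{atan}{\left(\sqrt{2} z \right)}}{4}] = - 3 z^{2} \log{\left(z^{4} + \frac{3 z^{2}}{2} + \frac{1}{2} \right)} + \frac{5 \log{\left(z^{4} + \frac{3 z^{2}}{2} + \frac{1}{2} \right)}}{4}, which equals f(z).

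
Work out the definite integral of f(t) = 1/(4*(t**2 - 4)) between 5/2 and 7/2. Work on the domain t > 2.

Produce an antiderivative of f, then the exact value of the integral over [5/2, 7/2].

Antiderivative: F(t) = -(-log(t - 2) + log(t + 2))/16; value = -log(11/2)/16 + log(3/2)/16 + log(2)/16 + log(9/2)/16

The denominator factors as 4*(t - 2)*(t + 2); partial fractions split f into directly integrable pieces: -1/(16*(t + 2)) + 1/(16*(t - 2)).
F(t) = -(-log(t - 2) + log(t + 2))/16 is an antiderivative of f.
Check: d/dt[-(-log(t - 2) + log(t + 2))/16] = 1/(4*t**2 - 16), which equals f(t).
F(7/2) = -log(11/2)/16 + log(3/2)/16; F(5/2) = -log(9/2)/16 - log(2)/16.
Integral = F(7/2) - F(5/2) = -log(11/2)/16 + log(3/2)/16 + log(2)/16 + log(9/2)/16.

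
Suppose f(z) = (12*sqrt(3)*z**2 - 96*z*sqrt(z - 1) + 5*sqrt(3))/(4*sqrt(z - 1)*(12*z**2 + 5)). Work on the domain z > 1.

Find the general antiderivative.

F(z) = (sqrt(3)*sqrt(z - 1) - 2*log(4*z**2 + 5/3))/2 + C

Check any antiderivative F(z) by computing F'(z) and comparing it with f(z).
Check: d/dz[(sqrt(3)*sqrt(z - 1) - 2*log(4*z**2 + 5/3))/2] = (12*sqrt(3)*z**2 - 96*z*sqrt(z - 1) + 5*sqrt(3))/(48*z**2*sqrt(z - 1) + 20*sqrt(z - 1)), which equals f(z).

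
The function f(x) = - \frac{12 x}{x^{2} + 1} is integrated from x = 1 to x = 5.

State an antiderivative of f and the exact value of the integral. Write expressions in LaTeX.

The substitution u = x^{4} + 2 x^{2} + 1 works: f is exactly (dF/du)*(du/dx) for that inner function.
F(x) = - 3 \log{\left(x^{4} + 2 x^{2} + 1 \right)} is an antiderivative of f.
Check: d/dx[- 3 \log{\left(x^{4} + 2 x^{2} + 1 \right)}] = - \frac{12 x}{x^{2} + 1} = f(x).
F(5) = - 3 \log{\left(676 \right)}; F(1) = - 3 \log{\left(4 \right)}.
Integral = F(5) - F(1) = - 3 \log{\left(676 \right)} + 3 \log{\left(4 \right)}.

Antiderivative: F(x) = - 3 \log{\left(x^{4} + 2 x^{2} + 1 \right)}; value = - 3 \log{\left(676 \right)} + 3 \log{\left(4 \right)}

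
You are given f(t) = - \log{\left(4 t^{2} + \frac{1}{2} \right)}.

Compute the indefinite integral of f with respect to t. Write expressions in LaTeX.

F(t) = - t \log{\left(4 t^{2} + \frac{1}{2} \right)} + 2 t - \frac{\sqrt{2} \operatorname{atan}{\left(2 \sqrt{2} t \right)}}{2} + C

A candidate is checked by its d/dt: the result must match f(t).
Check: d/dt[- t \log{\left(4 t^{2} + \frac{1}{2} \right)} + 2 t - \frac{\sqrt{2} \operatorname{atan}{\left(2 \sqrt{2} t \right)}}{2}] = - \log{\left(4 t^{2} + \frac{1}{2} \right)} = f(t).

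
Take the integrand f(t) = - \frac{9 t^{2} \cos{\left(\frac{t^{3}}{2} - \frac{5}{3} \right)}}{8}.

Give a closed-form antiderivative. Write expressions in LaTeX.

An antiderivative is F(t) = - \frac{3 \sin{\left(\frac{t^{3}}{2} - \frac{5}{3} \right)}}{4}.

The substitution u = \frac{t^{3}}{2} - \frac{5}{3} works: f is exactly (dF/du)*(du/dt) for that inner function.
Check: d/dt[- \frac{3 \sin{\left(\frac{t^{3}}{2} - \frac{5}{3} \right)}}{4}] = - \frac{9 t^{2} \cos{\left(\frac{t^{3}}{2} - \frac{5}{3} \right)}}{8} = f(t).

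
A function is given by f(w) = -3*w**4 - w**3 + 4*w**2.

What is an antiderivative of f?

An antiderivative is F(w) = -3*w**5/5 - w**4/4 + 4*w**3/3.

Integrate term by term and add the pieces.
Check: d/dw[-3*w**5/5 - w**4/4 + 4*w**3/3] = -3*w**4 - w**3 + 4*w**2 = f(w).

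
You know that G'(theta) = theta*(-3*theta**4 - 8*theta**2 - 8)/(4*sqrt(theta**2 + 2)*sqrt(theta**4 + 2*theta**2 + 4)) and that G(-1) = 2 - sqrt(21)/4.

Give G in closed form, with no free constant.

G(theta) = -sqrt(theta**2 + 2)*sqrt(theta**4 + 2*theta**2 + 4)/4 + 2

Recognize the product-rule pattern: G'(theta) = u'v + uv' with u = -sqrt(theta**2 + 2)/4, v = sqrt(theta**4 + 2*theta**2 + 4), so integration by parts undoes it.
A general antiderivative is -sqrt(theta**2 + 2)*sqrt(theta**4 + 2*theta**2 + 4)/4 + C.
The condition gives C = 2 - sqrt(21)/4 - (-sqrt(21)/4) = 2.
So G(theta) = -sqrt(theta**2 + 2)*sqrt(theta**4 + 2*theta**2 + 4)/4 + 2.
Check: d/dtheta[-sqrt(theta**2 + 2)*sqrt(theta**4 + 2*theta**2 + 4)/4 + 2] = (-3*theta**5 - 8*theta**3 - 8*theta)/(4*sqrt(theta**2 + 2)*sqrt(theta**4 + 2*theta**2 + 4)), which equals G'(theta).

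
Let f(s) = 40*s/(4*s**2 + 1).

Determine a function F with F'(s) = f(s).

The substitution u = 4*s**2 + 1 works: f is exactly (dF/du)*(du/ds) for that inner function.
Check: d/ds[5*log(4*s**2 + 1)] = 40*s/(4*s**2 + 1) = f(s).

An antiderivative is F(s) = 5*log(4*s**2 + 1).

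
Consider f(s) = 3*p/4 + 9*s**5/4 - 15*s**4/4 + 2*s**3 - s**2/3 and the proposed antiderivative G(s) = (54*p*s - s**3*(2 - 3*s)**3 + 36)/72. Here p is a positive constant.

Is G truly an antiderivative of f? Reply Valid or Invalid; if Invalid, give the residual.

Valid. The derivative of G reproduces f.

d/ds[G] = 3*p/4 + 9*s**5/4 - 15*s**4/4 + 2*s**3 - s**2/3
This equals f(s) exactly, so the claim holds.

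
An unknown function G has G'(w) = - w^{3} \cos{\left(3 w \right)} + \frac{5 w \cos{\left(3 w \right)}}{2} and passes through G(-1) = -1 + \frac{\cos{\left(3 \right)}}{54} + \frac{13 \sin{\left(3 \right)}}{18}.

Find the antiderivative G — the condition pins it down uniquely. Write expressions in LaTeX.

Integrate term by term and add the pieces.
A general antiderivative is - \frac{w^{3} \sin{\left(3 w \right)}}{3} - \frac{w^{2} \cos{\left(3 w \right)}}{3} + \frac{19 w \sin{\left(3 w \right)}}{18} + \frac{19 \cos{\left(3 w \right)}}{54} + C.
The condition gives C = -1 + \frac{\cos{\left(3 \right)}}{54} + \frac{13 \sin{\left(3 \right)}}{18} - (\frac{\cos{\left(3 \right)}}{54} + \frac{13 \sin{\left(3 \right)}}{18}) = -1.
So G(w) = - \frac{w^{3} \sin{\left(3 w \right)}}{3} - \frac{w^{2} \cos{\left(3 w \right)}}{3} + \frac{19 w \sin{\left(3 w \right)}}{18} + \frac{19 \cos{\left(3 w \right)}}{54} - 1.
Check: d/dw[- \frac{w^{3} \sin{\left(3 w \right)}}{3} - \frac{w^{2} \cos{\left(3 w \right)}}{3} + \frac{19 w \sin{\left(3 w \right)}}{18} + \frac{19 \cos{\left(3 w \right)}}{54} - 1] = - w^{3} \cos{\left(3 w \right)} + \frac{5 w \cos{\left(3 w \right)}}{2} = G'(w).

G(w) = - \frac{w^{3} \sin{\left(3 w \right)}}{3} - \frac{w^{2} \cos{\left(3 w \right)}}{3} + \frac{19 w \sin{\left(3 w \right)}}{18} + \frac{19 \cos{\left(3 w \right)}}{54} - 1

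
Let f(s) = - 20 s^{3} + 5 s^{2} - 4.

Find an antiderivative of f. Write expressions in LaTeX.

The integrand splits into summands that can be handled one at a time.
Check: d/ds[- 5 s^{4} + \frac{5 s^{3}}{3} - 4 s] = - 20 s^{3} + 5 s^{2} - 4 = f(s).

An antiderivative is F(s) = - 5 s^{4} + \frac{5 s^{3}}{3} - 4 s.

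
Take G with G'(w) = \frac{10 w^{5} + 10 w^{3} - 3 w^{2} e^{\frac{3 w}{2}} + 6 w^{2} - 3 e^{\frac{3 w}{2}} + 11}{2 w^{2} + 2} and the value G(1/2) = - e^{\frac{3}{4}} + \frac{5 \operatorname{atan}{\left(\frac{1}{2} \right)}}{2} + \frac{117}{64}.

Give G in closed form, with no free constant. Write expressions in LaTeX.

G(w) = \frac{5 w^{4} + 12 w - 4 e^{\frac{3 w}{2}} + 10 \operatorname{atan}{\left(w \right)} + 1}{4}

A first test for any G(w): its w-derivative must equal the given G'(w).
A general antiderivative is \frac{5 w^{4}}{4} + 3 w - e^{\frac{3 w}{2}} + \frac{5 \operatorname{atan}{\left(w \right)}}{2} + \frac{1}{4} + C.
The condition gives C = - e^{\frac{3}{4}} + \frac{5 \operatorname{atan}{\left(\frac{1}{2} \right)}}{2} + \frac{117}{64} - (- e^{\frac{3}{4}} + \frac{5 \operatorname{atan}{\left(\frac{1}{2} \right)}}{2} + \frac{117}{64}) = 0.
So G(w) = \frac{5 w^{4} + 12 w - 4 e^{\frac{3 w}{2}} + 10 \operatorname{atan}{\left(w \right)} + 1}{4}.
Check: d/dw[\frac{5 w^{4} + 12 w - 4 e^{\frac{3 w}{2}} + 10 \operatorname{atan}{\left(w \right)} + 1}{4}] = \frac{10 w^{5} + 10 w^{3} - 3 w^{2} e^{\frac{3 w}{2}} + 6 w^{2} - 3 e^{\frac{3 w}{2}} + 11}{2 w^{2} + 2} = G'(w).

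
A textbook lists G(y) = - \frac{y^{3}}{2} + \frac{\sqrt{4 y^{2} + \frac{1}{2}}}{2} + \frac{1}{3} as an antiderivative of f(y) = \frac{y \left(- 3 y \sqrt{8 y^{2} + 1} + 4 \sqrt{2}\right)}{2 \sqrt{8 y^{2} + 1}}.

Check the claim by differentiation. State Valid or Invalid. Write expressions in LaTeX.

Valid: G'(y) = f(y).

d/dy[G] = \frac{- 3 y^{2} \sqrt{8 y^{2} + 1} + 4 \sqrt{2} y}{2 \sqrt{8 y^{2} + 1}}
This equals f(y) exactly, so the claim holds.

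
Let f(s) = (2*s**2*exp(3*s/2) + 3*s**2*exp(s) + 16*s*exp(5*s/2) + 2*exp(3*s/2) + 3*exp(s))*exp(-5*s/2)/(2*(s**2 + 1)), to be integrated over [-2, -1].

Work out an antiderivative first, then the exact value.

Recover f(s) by differentiating a candidate F(s); any mismatch rules it out.
F(s) = (4*exp(5*s/2)*log(s**2 + 1) - 4*exp(5*s/2)*log(2) + 4*exp(5*s/2)*log(3) - exp(3*s/2) - exp(s))*exp(-5*s/2) is an antiderivative of f.
Check: d/ds[(4*exp(5*s/2)*log(s**2 + 1) - 4*exp(5*s/2)*log(2) + 4*exp(5*s/2)*log(3) - exp(3*s/2) - exp(s))*exp(-5*s/2)] = (2*s**2*exp(3*s/2) + 3*s**2*exp(s) + 16*s*exp(5*s/2) + 2*exp(3*s/2) + 3*exp(s))/(2*s**2*exp(5*s/2) + 2*exp(5*s/2)), which equals f(s).
F(-1) = -exp(3/2) - exp(1) + 4*log(3); F(-2) = -exp(3) - exp(2) - 4*log(2) + 4*log(3) + 4*log(5).
Integral = F(-1) - F(-2) = -4*log(15/2) - exp(3/2) - exp(1) + 4*log(3) + exp(2) + exp(3).

Antiderivative: F(s) = (4*exp(5*s/2)*log(s**2 + 1) - 4*exp(5*s/2)*log(2) + 4*exp(5*s/2)*log(3) - exp(3*s/2) - exp(s))*exp(-5*s/2); value = -4*log(15/2) - exp(3/2) - exp(1) + 4*log(3) + exp(2) + exp(3)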